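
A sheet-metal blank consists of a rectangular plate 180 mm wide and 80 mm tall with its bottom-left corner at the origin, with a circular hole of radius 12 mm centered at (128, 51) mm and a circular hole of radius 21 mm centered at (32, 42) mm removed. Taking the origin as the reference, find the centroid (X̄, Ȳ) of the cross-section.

Part | A | x̄ᵢ | ȳᵢ | A·x̄ᵢ | A·ȳᵢ
plate | 14400.00 | 90.00 | 40.00 | 1296000.00 | 576000.00
hole 1 | -452.39 | 128.00 | 51.00 | -57905.84 | -23071.86
hole 2 | -1385.44 | 32.00 | 42.00 | -44334.16 | -58188.58
Σ | 12562.17 |  |  | 1193760.01 | 494739.56
X̄ = 1193760.01 / 12562.17 = 95.03 mm
Ȳ = 494739.56 / 12562.17 = 39.38 mm

X̄ = 95.03 mm, Ȳ = 39.38 mm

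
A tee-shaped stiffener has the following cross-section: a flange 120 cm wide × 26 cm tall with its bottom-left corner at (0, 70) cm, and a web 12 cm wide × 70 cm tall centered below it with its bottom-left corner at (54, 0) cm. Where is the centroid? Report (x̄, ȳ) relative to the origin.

Part | A | x̄ᵢ | ȳᵢ | A·x̄ᵢ | A·ȳᵢ
web | 840.00 | 60.00 | 35.00 | 50400.00 | 29400.00
flange | 3120.00 | 60.00 | 83.00 | 187200.00 | 258960.00
Σ | 3960.00 |  |  | 237600.00 | 288360.00
x̄ = 237600.00 / 3960.00 = 60.00 cm
ȳ = 288360.00 / 3960.00 = 72.82 cm

x̄ = 60.00 cm, ȳ = 72.82 cm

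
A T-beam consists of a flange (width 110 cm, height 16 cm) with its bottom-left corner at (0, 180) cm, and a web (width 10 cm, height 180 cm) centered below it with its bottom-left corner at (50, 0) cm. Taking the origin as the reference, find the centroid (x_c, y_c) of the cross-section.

x_c = 55.00 cm, y_c = 138.45 cm

web: A = 10 × 180 = 1800.00, centroid at (55.00, 90.00).
flange: A = 110 × 16 = 1760.00, centroid at (55.00, 188.00).
ΣA = 3560.00 cm²
ΣAx_c = (1800.00)(55.00) + (1760.00)(55.00) = 195800.00 cm³
ΣAy_c = (1800.00)(90.00) + (1760.00)(188.00) = 492880.00 cm³
x_c = 195800.00 / 3560.00 = 55.00 cm
y_c = 492880.00 / 3560.00 = 138.45 cm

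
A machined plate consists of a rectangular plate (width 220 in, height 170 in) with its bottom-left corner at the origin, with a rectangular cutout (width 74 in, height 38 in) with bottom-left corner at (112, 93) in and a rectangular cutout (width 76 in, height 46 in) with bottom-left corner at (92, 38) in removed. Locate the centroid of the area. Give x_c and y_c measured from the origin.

x_c = 104.22 in, y_c = 85.26 in

plate: A = 220 × 170 = 37400.00, centroid at (110.00, 85.00).
hole 1: A = −(74 × 38) = -2812.00, centroid at (149.00, 112.00).
hole 2: A = −(76 × 46) = -3496.00, centroid at (130.00, 61.00).
ΣA = 31092.00 in²
ΣAx_c = (37400.00)(110.00) + (-2812.00)(149.00) + (-3496.00)(130.00) = 3240532.00 in³
ΣAy_c = (37400.00)(85.00) + (-2812.00)(112.00) + (-3496.00)(61.00) = 2650800.00 in³
x_c = 3240532.00 / 31092.00 = 104.22 in
y_c = 2650800.00 / 31092.00 = 85.26 in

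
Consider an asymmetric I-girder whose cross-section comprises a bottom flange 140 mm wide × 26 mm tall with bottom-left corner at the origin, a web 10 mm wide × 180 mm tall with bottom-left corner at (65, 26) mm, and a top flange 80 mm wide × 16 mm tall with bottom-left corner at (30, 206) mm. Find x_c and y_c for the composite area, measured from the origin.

Part | A | x̄ᵢ | ȳᵢ | A·x̄ᵢ | A·ȳᵢ
bottom flange | 3640.00 | 70.00 | 13.00 | 254800.00 | 47320.00
web | 1800.00 | 70.00 | 116.00 | 126000.00 | 208800.00
top flange | 1280.00 | 70.00 | 214.00 | 89600.00 | 273920.00
Σ | 6720.00 |  |  | 470400.00 | 530040.00
x_c = 470400.00 / 6720.00 = 70.00 mm
y_c = 530040.00 / 6720.00 = 78.88 mm

x_c = 70.00 mm, y_c = 78.88 mm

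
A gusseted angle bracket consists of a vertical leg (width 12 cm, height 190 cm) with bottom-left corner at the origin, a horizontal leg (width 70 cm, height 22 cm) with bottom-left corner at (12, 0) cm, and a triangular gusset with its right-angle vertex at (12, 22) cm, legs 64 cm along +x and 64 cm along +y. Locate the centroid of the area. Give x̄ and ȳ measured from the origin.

vertical leg: A = 12 × 190 = 2280.00, centroid at (6.00, 95.00).
horizontal leg: A = 70 × 22 = 1540.00, centroid at (47.00, 11.00).
gusset: A = ½·64·64 = 2048.00, centroid at (33.33, 43.33).
ΣA = 5868.00 cm²
ΣAx̄ = (2280.00)(6.00) + (1540.00)(47.00) + (2048.00)(33.33) = 154326.67 cm³
ΣAȳ = (2280.00)(95.00) + (1540.00)(11.00) + (2048.00)(43.33) = 322286.67 cm³
x̄ = 154326.67 / 5868.00 = 26.30 cm
ȳ = 322286.67 / 5868.00 = 54.92 cm

x̄ = 26.30 cm, ȳ = 54.92 cm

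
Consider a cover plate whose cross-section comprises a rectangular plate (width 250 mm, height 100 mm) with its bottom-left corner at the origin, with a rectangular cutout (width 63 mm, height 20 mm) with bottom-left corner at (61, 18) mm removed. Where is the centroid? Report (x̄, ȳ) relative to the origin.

plate: A = 250 × 100 = 25000.00, centroid at (125.00, 50.00).
hole: A = −(63 × 20) = -1260.00, centroid at (92.50, 28.00).
ΣA = 23740.00 mm²
ΣAx̄ = (25000.00)(125.00) + (-1260.00)(92.50) = 3008450.00 mm³
ΣAȳ = (25000.00)(50.00) + (-1260.00)(28.00) = 1214720.00 mm³
x̄ = 3008450.00 / 23740.00 = 126.72 mm
ȳ = 1214720.00 / 23740.00 = 51.17 mm

x̄ = 126.72 mm, ȳ = 51.17 mm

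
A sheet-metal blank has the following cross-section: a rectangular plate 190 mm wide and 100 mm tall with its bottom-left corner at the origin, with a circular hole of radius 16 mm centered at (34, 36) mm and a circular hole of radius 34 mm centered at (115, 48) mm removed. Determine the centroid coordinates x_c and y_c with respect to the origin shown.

plate: A = 190 × 100 = 19000.00, centroid at (95.00, 50.00).
hole 1: A = −π·16² = -804.25, centroid at (34.00, 36.00).
hole 2: A = −π·34² = -3631.68, centroid at (115.00, 48.00).
ΣA = 14564.07 mm²
ΣAx_c = (19000.00)(95.00) + (-804.25)(34.00) + (-3631.68)(115.00) = 1360012.25 mm³
ΣAy_c = (19000.00)(50.00) + (-804.25)(36.00) + (-3631.68)(48.00) = 746726.39 mm³
x_c = 1360012.25 / 14564.07 = 93.38 mm
y_c = 746726.39 / 14564.07 = 51.27 mm

x_c = 93.38 mm, y_c = 51.27 mm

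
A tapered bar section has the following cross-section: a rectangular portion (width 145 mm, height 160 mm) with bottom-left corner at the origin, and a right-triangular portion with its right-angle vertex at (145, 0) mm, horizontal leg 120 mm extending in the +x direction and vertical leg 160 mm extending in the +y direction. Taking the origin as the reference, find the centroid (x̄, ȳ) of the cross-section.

Part | A | x̄ᵢ | ȳᵢ | A·x̄ᵢ | A·ȳᵢ
rectangular portion | 23200.00 | 72.50 | 80.00 | 1682000.00 | 1856000.00
triangular portion | 9600.00 | 185.00 | 53.33 | 1776000.00 | 512000.00
Σ | 32800.00 |  |  | 3458000.00 | 2368000.00
x̄ = 3458000.00 / 32800.00 = 105.43 mm
ȳ = 2368000.00 / 32800.00 = 72.20 mm

x̄ = 105.43 mm, ȳ = 72.20 mm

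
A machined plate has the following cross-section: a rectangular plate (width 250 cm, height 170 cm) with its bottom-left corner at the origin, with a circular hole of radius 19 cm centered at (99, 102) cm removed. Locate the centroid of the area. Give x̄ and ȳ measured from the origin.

plate: A = 250 × 170 = 42500.00, centroid at (125.00, 85.00).
hole: A = −π·19² = -1134.11, centroid at (99.00, 102.00).
ΣA = 41365.89 cm², ΣAx̄ = 5200222.62 cm³, ΣAȳ = 3496820.28 cm³.
x̄ = 5200222.62/41365.89 = 125.71 cm; ȳ = 3496820.28/41365.89 = 84.53 cm.

x̄ = 125.71 cm, ȳ = 84.53 cm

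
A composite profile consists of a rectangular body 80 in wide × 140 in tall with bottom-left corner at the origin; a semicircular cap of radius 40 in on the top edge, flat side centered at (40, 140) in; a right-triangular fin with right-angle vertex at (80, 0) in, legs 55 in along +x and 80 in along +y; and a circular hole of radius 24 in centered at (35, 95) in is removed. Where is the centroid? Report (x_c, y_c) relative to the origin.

x_c = 49.74 in, y_c = 75.53 in

Part | A | x̄ᵢ | ȳᵢ | A·x̄ᵢ | A·ȳᵢ
rectangular body | 11200.00 | 40.00 | 70.00 | 448000.00 | 784000.00
semicircular top | 2513.27 | 40.00 | 156.98 | 100530.96 | 394525.04
triangular fin | 2200.00 | 98.33 | 26.67 | 216333.33 | 58666.67
hole | -1809.56 | 35.00 | 95.00 | -63334.51 | -171907.95
Σ | 14103.72 |  |  | 701529.79 | 1065283.76
x_c = 701529.79 / 14103.72 = 49.74 in
y_c = 1065283.76 / 14103.72 = 75.53 in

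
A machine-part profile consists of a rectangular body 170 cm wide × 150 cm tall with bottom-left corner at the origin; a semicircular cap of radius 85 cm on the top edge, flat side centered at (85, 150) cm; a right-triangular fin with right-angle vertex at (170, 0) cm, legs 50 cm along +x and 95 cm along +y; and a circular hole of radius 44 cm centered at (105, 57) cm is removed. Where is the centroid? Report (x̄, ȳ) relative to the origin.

x̄ = 88.62 cm, ȳ = 113.23 cm

rectangular body: A = 170 × 150 = 25500.00, centroid at (85.00, 75.00).
semicircular top: A = ½π·85² = 11349.00, centroid at (85.00, 186.08).
triangular fin: A = ½·50·95 = 2375.00, centroid at (186.67, 31.67).
hole: A = −π·44² = -6082.12, centroid at (105.00, 57.00).
ΣA = 33141.88 cm², ΣAx̄ = 2936875.67 cm³, ΣAȳ = 3752794.49 cm³.
x̄ = 2936875.67/33141.88 = 88.62 cm; ȳ = 3752794.49/33141.88 = 113.23 cm.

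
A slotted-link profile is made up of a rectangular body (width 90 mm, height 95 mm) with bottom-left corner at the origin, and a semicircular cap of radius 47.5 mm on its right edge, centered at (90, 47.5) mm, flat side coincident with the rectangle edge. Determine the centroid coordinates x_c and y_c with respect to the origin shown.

rectangular body: A = 90 × 95 = 8550.00, centroid at (45.00, 47.50).
semicircular end: A = ½π·47.5² = 3544.11, centroid at (110.16, 47.50).
ΣA = 12094.11 mm²
ΣAx_c = (8550.00)(45.00) + (3544.11)(110.16) = 775167.75 mm³
ΣAy_c = (8550.00)(47.50) + (3544.11)(47.50) = 574470.19 mm³
x_c = 775167.75 / 12094.11 = 64.09 mm
y_c = 574470.19 / 12094.11 = 47.50 mm

x_c = 64.09 mm, y_c = 47.50 mm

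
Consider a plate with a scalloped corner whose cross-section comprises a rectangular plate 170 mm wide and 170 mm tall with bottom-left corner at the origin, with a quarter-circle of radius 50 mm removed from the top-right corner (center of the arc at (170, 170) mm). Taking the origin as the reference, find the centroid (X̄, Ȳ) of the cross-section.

plate: A = 170 × 170 = 28900.00, centroid at (85.00, 85.00).
removed quarter-circle: A = −¼π·50² = -1963.50, centroid at (148.78, 148.78).
ΣA = 26936.50 mm²
ΣAX̄ = (28900.00)(85.00) + (-1963.50)(148.78) = 2164372.45 mm³
ΣAȲ = (28900.00)(85.00) + (-1963.50)(148.78) = 2164372.45 mm³
X̄ = 2164372.45 / 26936.50 = 80.35 mm
Ȳ = 2164372.45 / 26936.50 = 80.35 mm

X̄ = 80.35 mm, Ȳ = 80.35 mm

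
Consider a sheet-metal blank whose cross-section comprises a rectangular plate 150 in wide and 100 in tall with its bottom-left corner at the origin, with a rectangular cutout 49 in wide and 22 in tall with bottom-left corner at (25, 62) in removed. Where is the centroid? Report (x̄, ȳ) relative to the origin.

x̄ = 76.97 in, ȳ = 48.22 in

plate: A = 150 × 100 = 15000.00, centroid at (75.00, 50.00).
hole: A = −(49 × 22) = -1078.00, centroid at (49.50, 73.00).
ΣA = 13922.00 in², ΣAx̄ = 1071639.00 in³, ΣAȳ = 671306.00 in³.
x̄ = 1071639.00/13922.00 = 76.97 in; ȳ = 671306.00/13922.00 = 48.22 in.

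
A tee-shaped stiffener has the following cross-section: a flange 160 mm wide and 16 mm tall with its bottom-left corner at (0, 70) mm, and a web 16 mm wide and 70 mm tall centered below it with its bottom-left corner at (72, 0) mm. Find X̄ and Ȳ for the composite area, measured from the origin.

X̄ = 80.00 mm, Ȳ = 64.91 mm

web: A = 16 × 70 = 1120.00, centroid at (80.00, 35.00).
flange: A = 160 × 16 = 2560.00, centroid at (80.00, 78.00).
ΣA = 3680.00 mm²
ΣAX̄ = (1120.00)(80.00) + (2560.00)(80.00) = 294400.00 mm³
ΣAȲ = (1120.00)(35.00) + (2560.00)(78.00) = 238880.00 mm³
X̄ = 294400.00 / 3680.00 = 80.00 mm
Ȳ = 238880.00 / 3680.00 = 64.91 mm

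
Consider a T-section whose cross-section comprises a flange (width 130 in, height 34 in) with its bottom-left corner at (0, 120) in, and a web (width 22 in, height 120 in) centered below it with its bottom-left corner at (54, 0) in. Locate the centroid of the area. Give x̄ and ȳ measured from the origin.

x̄ = 65.00 in, ȳ = 108.21 in

Part | A | x̄ᵢ | ȳᵢ | A·x̄ᵢ | A·ȳᵢ
web | 2640.00 | 65.00 | 60.00 | 171600.00 | 158400.00
flange | 4420.00 | 65.00 | 137.00 | 287300.00 | 605540.00
Σ | 7060.00 |  |  | 458900.00 | 763940.00
x̄ = 458900.00 / 7060.00 = 65.00 in
ȳ = 763940.00 / 7060.00 = 108.21 in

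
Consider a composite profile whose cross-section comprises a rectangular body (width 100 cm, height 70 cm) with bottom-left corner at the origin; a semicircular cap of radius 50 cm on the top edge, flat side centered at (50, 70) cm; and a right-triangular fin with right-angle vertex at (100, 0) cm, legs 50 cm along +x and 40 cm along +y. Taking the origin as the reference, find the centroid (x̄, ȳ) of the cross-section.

rectangular body: A = 100 × 70 = 7000.00, centroid at (50.00, 35.00).
semicircular top: A = ½π·50² = 3926.99, centroid at (50.00, 91.22).
triangular fin: A = ½·50·40 = 1000.00, centroid at (116.67, 13.33).
ΣA = 11926.99 cm², ΣAx̄ = 663016.21 cm³, ΣAȳ = 616556.02 cm³.
x̄ = 663016.21/11926.99 = 55.59 cm; ȳ = 616556.02/11926.99 = 51.69 cm.

x̄ = 55.59 cm, ȳ = 51.69 cm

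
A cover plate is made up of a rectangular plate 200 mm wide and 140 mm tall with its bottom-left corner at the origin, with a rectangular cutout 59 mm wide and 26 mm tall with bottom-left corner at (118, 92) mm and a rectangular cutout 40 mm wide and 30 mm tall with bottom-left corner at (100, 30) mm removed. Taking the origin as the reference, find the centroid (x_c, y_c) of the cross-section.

plate: A = 200 × 140 = 28000.00, centroid at (100.00, 70.00).
hole 1: A = −(59 × 26) = -1534.00, centroid at (147.50, 105.00).
hole 2: A = −(40 × 30) = -1200.00, centroid at (120.00, 45.00).
ΣA = 25266.00 mm²
ΣAx_c = (28000.00)(100.00) + (-1534.00)(147.50) + (-1200.00)(120.00) = 2429735.00 mm³
ΣAy_c = (28000.00)(70.00) + (-1534.00)(105.00) + (-1200.00)(45.00) = 1744930.00 mm³
x_c = 2429735.00 / 25266.00 = 96.17 mm
y_c = 1744930.00 / 25266.00 = 69.06 mm

x_c = 96.17 mm, y_c = 69.06 mm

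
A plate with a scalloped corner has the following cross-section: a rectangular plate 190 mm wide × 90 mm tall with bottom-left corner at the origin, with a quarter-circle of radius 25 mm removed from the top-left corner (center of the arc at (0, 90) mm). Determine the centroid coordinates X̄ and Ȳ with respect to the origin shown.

X̄ = 97.49 mm, Ȳ = 43.98 mm

Part | A | x̄ᵢ | ȳᵢ | A·x̄ᵢ | A·ȳᵢ
plate | 17100.00 | 95.00 | 45.00 | 1624500.00 | 769500.00
removed quarter-circle | -490.87 | 10.61 | 79.39 | -5208.33 | -38970.31
Σ | 16609.13 |  |  | 1619291.67 | 730529.69
X̄ = 1619291.67 / 16609.13 = 97.49 mm
Ȳ = 730529.69 / 16609.13 = 43.98 mm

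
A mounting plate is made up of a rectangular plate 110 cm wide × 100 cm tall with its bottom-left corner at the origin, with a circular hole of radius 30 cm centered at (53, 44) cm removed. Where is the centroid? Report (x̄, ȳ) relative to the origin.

Part | A | x̄ᵢ | ȳᵢ | A·x̄ᵢ | A·ȳᵢ
plate | 11000.00 | 55.00 | 50.00 | 605000.00 | 550000.00
hole | -2827.43 | 53.00 | 44.00 | -149853.97 | -124407.07
Σ | 8172.57 |  |  | 455146.03 | 425592.93
x̄ = 455146.03 / 8172.57 = 55.69 cm
ȳ = 425592.93 / 8172.57 = 52.08 cm

x̄ = 55.69 cm, ȳ = 52.08 cm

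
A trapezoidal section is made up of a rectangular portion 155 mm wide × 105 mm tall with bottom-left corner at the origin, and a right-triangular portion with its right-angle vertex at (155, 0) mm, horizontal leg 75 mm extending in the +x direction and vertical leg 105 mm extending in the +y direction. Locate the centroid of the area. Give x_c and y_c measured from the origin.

x_c = 97.47 mm, y_c = 49.09 mm

Part | A | x̄ᵢ | ȳᵢ | A·x̄ᵢ | A·ȳᵢ
rectangular portion | 16275.00 | 77.50 | 52.50 | 1261312.50 | 854437.50
triangular portion | 3937.50 | 180.00 | 35.00 | 708750.00 | 137812.50
Σ | 20212.50 |  |  | 1970062.50 | 992250.00
x_c = 1970062.50 / 20212.50 = 97.47 mm
y_c = 992250.00 / 20212.50 = 49.09 mm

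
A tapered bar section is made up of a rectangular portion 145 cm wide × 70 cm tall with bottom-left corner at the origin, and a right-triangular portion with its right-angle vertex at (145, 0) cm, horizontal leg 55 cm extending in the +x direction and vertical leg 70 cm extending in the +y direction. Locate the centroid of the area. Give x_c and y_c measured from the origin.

x_c = 86.98 cm, y_c = 33.14 cm

Part | A | x̄ᵢ | ȳᵢ | A·x̄ᵢ | A·ȳᵢ
rectangular portion | 10150.00 | 72.50 | 35.00 | 735875.00 | 355250.00
triangular portion | 1925.00 | 163.33 | 23.33 | 314416.67 | 44916.67
Σ | 12075.00 |  |  | 1050291.67 | 400166.67
x_c = 1050291.67 / 12075.00 = 86.98 cm
y_c = 400166.67 / 12075.00 = 33.14 cm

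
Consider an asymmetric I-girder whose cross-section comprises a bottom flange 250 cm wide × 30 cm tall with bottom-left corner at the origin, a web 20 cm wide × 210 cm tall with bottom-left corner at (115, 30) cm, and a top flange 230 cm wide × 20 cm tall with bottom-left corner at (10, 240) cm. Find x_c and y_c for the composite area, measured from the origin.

x_c = 125.00 cm, y_c = 112.24 cm

bottom flange: A = 250 × 30 = 7500.00, centroid at (125.00, 15.00).
web: A = 20 × 210 = 4200.00, centroid at (125.00, 135.00).
top flange: A = 230 × 20 = 4600.00, centroid at (125.00, 250.00).
ΣA = 16300.00 cm², ΣAx_c = 2037500.00 cm³, ΣAy_c = 1829500.00 cm³.
x_c = 2037500.00/16300.00 = 125.00 cm; y_c = 1829500.00/16300.00 = 112.24 cm.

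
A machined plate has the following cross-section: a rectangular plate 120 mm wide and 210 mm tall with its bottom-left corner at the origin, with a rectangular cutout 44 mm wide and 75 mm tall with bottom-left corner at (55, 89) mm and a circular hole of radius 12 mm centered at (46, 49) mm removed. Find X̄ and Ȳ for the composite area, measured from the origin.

X̄ = 57.68 mm, Ȳ = 102.87 mm

plate: A = 120 × 210 = 25200.00, centroid at (60.00, 105.00).
hole 1: A = −(44 × 75) = -3300.00, centroid at (77.00, 126.50).
hole 2: A = −π·12² = -452.39, centroid at (46.00, 49.00).
ΣA = 21447.61 mm²
ΣAX̄ = (25200.00)(60.00) + (-3300.00)(77.00) + (-452.39)(46.00) = 1237090.09 mm³
ΣAȲ = (25200.00)(105.00) + (-3300.00)(126.50) + (-452.39)(49.00) = 2206382.92 mm³
X̄ = 1237090.09 / 21447.61 = 57.68 mm
Ȳ = 2206382.92 / 21447.61 = 102.87 mm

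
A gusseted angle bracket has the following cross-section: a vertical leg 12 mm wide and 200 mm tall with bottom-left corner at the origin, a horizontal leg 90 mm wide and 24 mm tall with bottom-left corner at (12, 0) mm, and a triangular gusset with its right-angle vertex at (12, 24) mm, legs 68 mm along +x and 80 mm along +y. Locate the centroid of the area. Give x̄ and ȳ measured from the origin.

Part | A | x̄ᵢ | ȳᵢ | A·x̄ᵢ | A·ȳᵢ
vertical leg | 2400.00 | 6.00 | 100.00 | 14400.00 | 240000.00
horizontal leg | 2160.00 | 57.00 | 12.00 | 123120.00 | 25920.00
gusset | 2720.00 | 34.67 | 50.67 | 94293.33 | 137813.33
Σ | 7280.00 |  |  | 231813.33 | 403733.33
x̄ = 231813.33 / 7280.00 = 31.84 mm
ȳ = 403733.33 / 7280.00 = 55.46 mm

x̄ = 31.84 mm, ȳ = 55.46 mm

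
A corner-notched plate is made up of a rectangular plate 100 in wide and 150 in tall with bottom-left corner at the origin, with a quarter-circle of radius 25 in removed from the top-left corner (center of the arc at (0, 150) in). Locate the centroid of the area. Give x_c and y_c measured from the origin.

Part | A | x̄ᵢ | ȳᵢ | A·x̄ᵢ | A·ȳᵢ
plate | 15000.00 | 50.00 | 75.00 | 750000.00 | 1125000.00
removed quarter-circle | -490.87 | 10.61 | 139.39 | -5208.33 | -68422.74
Σ | 14509.13 |  |  | 744791.67 | 1056577.26
x_c = 744791.67 / 14509.13 = 51.33 in
y_c = 1056577.26 / 14509.13 = 72.82 in

x_c = 51.33 in, y_c = 72.82 in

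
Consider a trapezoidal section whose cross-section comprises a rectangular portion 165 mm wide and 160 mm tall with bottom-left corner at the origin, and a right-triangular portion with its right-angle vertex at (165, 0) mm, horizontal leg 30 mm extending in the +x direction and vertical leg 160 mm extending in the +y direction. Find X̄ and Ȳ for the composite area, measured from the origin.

X̄ = 90.21 mm, Ȳ = 77.78 mm

rectangular portion: A = 165 × 160 = 26400.00, centroid at (82.50, 80.00).
triangular portion: A = ½·30·160 = 2400.00, centroid at (175.00, 53.33).
ΣA = 28800.00 mm², ΣAX̄ = 2598000.00 mm³, ΣAȲ = 2240000.00 mm³.
X̄ = 2598000.00/28800.00 = 90.21 mm; Ȳ = 2240000.00/28800.00 = 77.78 mm.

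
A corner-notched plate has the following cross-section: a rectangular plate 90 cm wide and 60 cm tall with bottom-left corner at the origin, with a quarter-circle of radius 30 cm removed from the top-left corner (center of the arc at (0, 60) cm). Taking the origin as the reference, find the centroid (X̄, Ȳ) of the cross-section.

X̄ = 49.86 cm, Ȳ = 27.40 cm

plate: A = 90 × 60 = 5400.00, centroid at (45.00, 30.00).
removed quarter-circle: A = −¼π·30² = -706.86, centroid at (12.73, 47.27).
ΣA = 4693.14 cm²
ΣAX̄ = (5400.00)(45.00) + (-706.86)(12.73) = 234000.00 cm³
ΣAȲ = (5400.00)(30.00) + (-706.86)(47.27) = 128588.50 cm³
X̄ = 234000.00 / 4693.14 = 49.86 cm
Ȳ = 128588.50 / 4693.14 = 27.40 cm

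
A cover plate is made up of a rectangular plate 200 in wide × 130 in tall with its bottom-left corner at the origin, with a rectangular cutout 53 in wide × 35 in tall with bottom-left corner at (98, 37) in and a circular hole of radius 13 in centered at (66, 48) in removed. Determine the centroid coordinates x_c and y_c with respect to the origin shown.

x_c = 98.84 in, y_c = 66.21 in

Part | A | x̄ᵢ | ȳᵢ | A·x̄ᵢ | A·ȳᵢ
plate | 26000.00 | 100.00 | 65.00 | 2600000.00 | 1690000.00
hole 1 | -1855.00 | 124.50 | 54.50 | -230947.50 | -101097.50
hole 2 | -530.93 | 66.00 | 48.00 | -35041.32 | -25484.60
Σ | 23614.07 |  |  | 2334011.18 | 1563417.90
x_c = 2334011.18 / 23614.07 = 98.84 in
y_c = 1563417.90 / 23614.07 = 66.21 in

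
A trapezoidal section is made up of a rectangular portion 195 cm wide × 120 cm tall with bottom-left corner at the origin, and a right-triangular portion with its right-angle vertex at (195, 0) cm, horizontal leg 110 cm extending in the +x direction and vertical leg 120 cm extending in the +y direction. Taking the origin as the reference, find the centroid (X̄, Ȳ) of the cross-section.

X̄ = 127.02 cm, Ȳ = 55.60 cm

rectangular portion: A = 195 × 120 = 23400.00, centroid at (97.50, 60.00).
triangular portion: A = ½·110·120 = 6600.00, centroid at (231.67, 40.00).
ΣA = 30000.00 cm², ΣAX̄ = 3810500.00 cm³, ΣAȲ = 1668000.00 cm³.
X̄ = 3810500.00/30000.00 = 127.02 cm; Ȳ = 1668000.00/30000.00 = 55.60 cm.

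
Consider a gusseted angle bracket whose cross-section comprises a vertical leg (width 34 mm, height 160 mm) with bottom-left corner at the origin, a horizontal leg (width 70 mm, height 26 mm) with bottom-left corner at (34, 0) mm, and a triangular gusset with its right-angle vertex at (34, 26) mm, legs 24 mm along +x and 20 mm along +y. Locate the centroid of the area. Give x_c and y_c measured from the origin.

x_c = 30.42 mm, y_c = 62.23 mm

vertical leg: A = 34 × 160 = 5440.00, centroid at (17.00, 80.00).
horizontal leg: A = 70 × 26 = 1820.00, centroid at (69.00, 13.00).
gusset: A = ½·24·20 = 240.00, centroid at (42.00, 32.67).
ΣA = 7500.00 mm², ΣAx_c = 228140.00 mm³, ΣAy_c = 466700.00 mm³.
x_c = 228140.00/7500.00 = 30.42 mm; y_c = 466700.00/7500.00 = 62.23 mm.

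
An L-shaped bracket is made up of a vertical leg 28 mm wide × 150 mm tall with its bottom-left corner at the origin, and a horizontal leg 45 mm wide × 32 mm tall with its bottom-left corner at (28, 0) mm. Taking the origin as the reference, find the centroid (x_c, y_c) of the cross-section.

vertical leg: A = 28 × 150 = 4200.00, centroid at (14.00, 75.00).
horizontal leg: A = 45 × 32 = 1440.00, centroid at (50.50, 16.00).
ΣA = 5640.00 mm², ΣAx_c = 131520.00 mm³, ΣAy_c = 338040.00 mm³.
x_c = 131520.00/5640.00 = 23.32 mm; y_c = 338040.00/5640.00 = 59.94 mm.

x_c = 23.32 mm, y_c = 59.94 mm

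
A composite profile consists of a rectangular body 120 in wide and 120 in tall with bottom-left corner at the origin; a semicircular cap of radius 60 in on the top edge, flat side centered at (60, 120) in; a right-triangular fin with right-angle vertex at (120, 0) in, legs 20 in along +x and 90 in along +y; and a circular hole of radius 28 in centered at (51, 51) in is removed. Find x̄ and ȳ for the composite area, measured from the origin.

rectangular body: A = 120 × 120 = 14400.00, centroid at (60.00, 60.00).
semicircular top: A = ½π·60² = 5654.87, centroid at (60.00, 145.46).
triangular fin: A = ½·20·90 = 900.00, centroid at (126.67, 30.00).
hole: A = −π·28² = -2463.01, centroid at (51.00, 51.00).
ΣA = 18491.86 in², ΣAx̄ = 1191678.57 in³, ΣAȳ = 1587970.57 in³.
x̄ = 1191678.57/18491.86 = 64.44 in; ȳ = 1587970.57/18491.86 = 85.87 in.

x̄ = 64.44 in, ȳ = 85.87 in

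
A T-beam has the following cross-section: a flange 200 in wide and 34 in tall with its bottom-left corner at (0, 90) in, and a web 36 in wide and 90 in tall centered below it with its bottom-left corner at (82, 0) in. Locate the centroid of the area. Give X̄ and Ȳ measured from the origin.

X̄ = 100.00 in, Ȳ = 86.99 in

web: A = 36 × 90 = 3240.00, centroid at (100.00, 45.00).
flange: A = 200 × 34 = 6800.00, centroid at (100.00, 107.00).
ΣA = 10040.00 in², ΣAX̄ = 1004000.00 in³, ΣAȲ = 873400.00 in³.
X̄ = 1004000.00/10040.00 = 100.00 in; Ȳ = 873400.00/10040.00 = 86.99 in.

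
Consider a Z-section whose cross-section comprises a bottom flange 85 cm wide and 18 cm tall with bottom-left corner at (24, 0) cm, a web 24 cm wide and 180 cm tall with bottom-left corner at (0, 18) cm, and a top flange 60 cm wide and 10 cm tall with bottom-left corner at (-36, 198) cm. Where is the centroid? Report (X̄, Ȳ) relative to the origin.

bottom flange: A = 85 × 18 = 1530.00, centroid at (66.50, 9.00).
web: A = 24 × 180 = 4320.00, centroid at (12.00, 108.00).
top flange: A = 60 × 10 = 600.00, centroid at (-6.00, 203.00).
ΣA = 6450.00 cm², ΣAX̄ = 149985.00 cm³, ΣAȲ = 602130.00 cm³.
X̄ = 149985.00/6450.00 = 23.25 cm; Ȳ = 602130.00/6450.00 = 93.35 cm.

X̄ = 23.25 cm, Ȳ = 93.35 cm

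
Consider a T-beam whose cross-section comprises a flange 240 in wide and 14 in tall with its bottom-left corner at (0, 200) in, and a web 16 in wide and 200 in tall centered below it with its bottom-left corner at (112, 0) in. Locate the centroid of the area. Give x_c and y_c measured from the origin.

x_c = 120.00 in, y_c = 154.80 in

web: A = 16 × 200 = 3200.00, centroid at (120.00, 100.00).
flange: A = 240 × 14 = 3360.00, centroid at (120.00, 207.00).
ΣA = 6560.00 in², ΣAx_c = 787200.00 in³, ΣAy_c = 1015520.00 in³.
x_c = 787200.00/6560.00 = 120.00 in; y_c = 1015520.00/6560.00 = 154.80 in.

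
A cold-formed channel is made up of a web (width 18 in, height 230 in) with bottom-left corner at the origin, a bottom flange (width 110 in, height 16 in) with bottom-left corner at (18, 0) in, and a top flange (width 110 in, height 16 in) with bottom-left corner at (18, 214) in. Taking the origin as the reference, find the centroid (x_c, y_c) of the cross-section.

x_c = 38.41 in, y_c = 115.00 in

web: A = 18 × 230 = 4140.00, centroid at (9.00, 115.00).
bottom flange: A = 110 × 16 = 1760.00, centroid at (73.00, 8.00).
top flange: A = 110 × 16 = 1760.00, centroid at (73.00, 222.00).
ΣA = 7660.00 in², ΣAx_c = 294220.00 in³, ΣAy_c = 880900.00 in³.
x_c = 294220.00/7660.00 = 38.41 in; y_c = 880900.00/7660.00 = 115.00 in.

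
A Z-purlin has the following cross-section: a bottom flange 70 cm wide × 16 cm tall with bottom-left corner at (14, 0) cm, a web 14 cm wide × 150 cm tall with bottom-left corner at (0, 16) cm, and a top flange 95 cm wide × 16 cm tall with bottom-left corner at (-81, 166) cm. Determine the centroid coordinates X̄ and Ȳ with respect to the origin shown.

X̄ = 3.94 cm, Ȳ = 98.00 cm

Part | A | x̄ᵢ | ȳᵢ | A·x̄ᵢ | A·ȳᵢ
bottom flange | 1120.00 | 49.00 | 8.00 | 54880.00 | 8960.00
web | 2100.00 | 7.00 | 91.00 | 14700.00 | 191100.00
top flange | 1520.00 | -33.50 | 174.00 | -50920.00 | 264480.00
Σ | 4740.00 |  |  | 18660.00 | 464540.00
X̄ = 18660.00 / 4740.00 = 3.94 cm
Ȳ = 464540.00 / 4740.00 = 98.00 cm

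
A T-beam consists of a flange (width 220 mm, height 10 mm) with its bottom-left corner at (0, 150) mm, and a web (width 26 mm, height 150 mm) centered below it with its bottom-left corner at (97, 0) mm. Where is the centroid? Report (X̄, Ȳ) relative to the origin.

X̄ = 110.00 mm, Ȳ = 103.85 mm

web: A = 26 × 150 = 3900.00, centroid at (110.00, 75.00).
flange: A = 220 × 10 = 2200.00, centroid at (110.00, 155.00).
ΣA = 6100.00 mm²
ΣAX̄ = (3900.00)(110.00) + (2200.00)(110.00) = 671000.00 mm³
ΣAȲ = (3900.00)(75.00) + (2200.00)(155.00) = 633500.00 mm³
X̄ = 671000.00 / 6100.00 = 110.00 mm
Ȳ = 633500.00 / 6100.00 = 103.85 mm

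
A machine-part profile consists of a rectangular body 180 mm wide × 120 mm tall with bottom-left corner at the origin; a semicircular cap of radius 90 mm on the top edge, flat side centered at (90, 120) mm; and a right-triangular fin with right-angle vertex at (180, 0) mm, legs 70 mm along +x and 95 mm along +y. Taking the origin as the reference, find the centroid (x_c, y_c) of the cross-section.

x_c = 100.01 mm, y_c = 90.68 mm

Part | A | x̄ᵢ | ȳᵢ | A·x̄ᵢ | A·ȳᵢ
rectangular body | 21600.00 | 90.00 | 60.00 | 1944000.00 | 1296000.00
semicircular top | 12723.45 | 90.00 | 158.20 | 1145110.52 | 2012814.03
triangular fin | 3325.00 | 203.33 | 31.67 | 676083.33 | 105291.67
Σ | 37648.45 |  |  | 3765193.86 | 3414105.70
x_c = 3765193.86 / 37648.45 = 100.01 mm
y_c = 3414105.70 / 37648.45 = 90.68 mm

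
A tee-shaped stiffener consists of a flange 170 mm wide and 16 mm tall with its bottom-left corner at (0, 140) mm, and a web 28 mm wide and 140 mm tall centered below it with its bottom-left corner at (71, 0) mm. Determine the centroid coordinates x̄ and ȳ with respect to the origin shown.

web: A = 28 × 140 = 3920.00, centroid at (85.00, 70.00).
flange: A = 170 × 16 = 2720.00, centroid at (85.00, 148.00).
ΣA = 6640.00 mm², ΣAx̄ = 564400.00 mm³, ΣAȳ = 676960.00 mm³.
x̄ = 564400.00/6640.00 = 85.00 mm; ȳ = 676960.00/6640.00 = 101.95 mm.

x̄ = 85.00 mm, ȳ = 101.95 mm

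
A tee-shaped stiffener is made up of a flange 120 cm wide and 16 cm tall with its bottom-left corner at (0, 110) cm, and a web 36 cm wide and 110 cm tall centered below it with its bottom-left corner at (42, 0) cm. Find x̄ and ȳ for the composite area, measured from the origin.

Part | A | x̄ᵢ | ȳᵢ | A·x̄ᵢ | A·ȳᵢ
web | 3960.00 | 60.00 | 55.00 | 237600.00 | 217800.00
flange | 1920.00 | 60.00 | 118.00 | 115200.00 | 226560.00
Σ | 5880.00 |  |  | 352800.00 | 444360.00
x̄ = 352800.00 / 5880.00 = 60.00 cm
ȳ = 444360.00 / 5880.00 = 75.57 cm

x̄ = 60.00 cm, ȳ = 75.57 cm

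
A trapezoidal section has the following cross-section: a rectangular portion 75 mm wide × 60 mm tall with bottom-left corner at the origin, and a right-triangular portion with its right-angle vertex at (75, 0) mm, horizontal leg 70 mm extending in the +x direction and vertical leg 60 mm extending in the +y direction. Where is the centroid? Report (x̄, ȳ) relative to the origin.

x̄ = 56.86 mm, ȳ = 26.82 mm

rectangular portion: A = 75 × 60 = 4500.00, centroid at (37.50, 30.00).
triangular portion: A = ½·70·60 = 2100.00, centroid at (98.33, 20.00).
ΣA = 6600.00 mm²
ΣAx̄ = (4500.00)(37.50) + (2100.00)(98.33) = 375250.00 mm³
ΣAȳ = (4500.00)(30.00) + (2100.00)(20.00) = 177000.00 mm³
x̄ = 375250.00 / 6600.00 = 56.86 mm
ȳ = 177000.00 / 6600.00 = 26.82 mm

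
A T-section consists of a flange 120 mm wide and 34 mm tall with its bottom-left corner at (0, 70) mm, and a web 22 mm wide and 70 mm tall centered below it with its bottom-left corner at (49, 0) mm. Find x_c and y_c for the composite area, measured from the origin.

Part | A | x̄ᵢ | ȳᵢ | A·x̄ᵢ | A·ȳᵢ
web | 1540.00 | 60.00 | 35.00 | 92400.00 | 53900.00
flange | 4080.00 | 60.00 | 87.00 | 244800.00 | 354960.00
Σ | 5620.00 |  |  | 337200.00 | 408860.00
x_c = 337200.00 / 5620.00 = 60.00 mm
y_c = 408860.00 / 5620.00 = 72.75 mm

x_c = 60.00 mm, y_c = 72.75 mm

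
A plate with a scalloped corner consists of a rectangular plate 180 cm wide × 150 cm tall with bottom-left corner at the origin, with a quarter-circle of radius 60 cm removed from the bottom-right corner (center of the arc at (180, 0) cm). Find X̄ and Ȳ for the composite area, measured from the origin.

plate: A = 180 × 150 = 27000.00, centroid at (90.00, 75.00).
removed quarter-circle: A = −¼π·60² = -2827.43, centroid at (154.54, 25.46).
ΣA = 24172.57 cm², ΣAX̄ = 1993061.99 cm³, ΣAȲ = 1953000.00 cm³.
X̄ = 1993061.99/24172.57 = 82.45 cm; Ȳ = 1953000.00/24172.57 = 80.79 cm.

X̄ = 82.45 cm, Ȳ = 80.79 cm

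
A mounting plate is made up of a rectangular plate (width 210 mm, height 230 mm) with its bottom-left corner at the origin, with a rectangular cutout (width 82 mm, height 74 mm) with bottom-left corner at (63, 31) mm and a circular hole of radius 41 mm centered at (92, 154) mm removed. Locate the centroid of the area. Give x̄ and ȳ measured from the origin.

x̄ = 107.02 mm, ȳ = 117.14 mm

plate: A = 210 × 230 = 48300.00, centroid at (105.00, 115.00).
hole 1: A = −(82 × 74) = -6068.00, centroid at (104.00, 68.00).
hole 2: A = −π·41² = -5281.02, centroid at (92.00, 154.00).
ΣA = 36950.98 mm², ΣAx̄ = 3954574.41 mm³, ΣAȳ = 4328599.34 mm³.
x̄ = 3954574.41/36950.98 = 107.02 mm; ȳ = 4328599.34/36950.98 = 117.14 mm.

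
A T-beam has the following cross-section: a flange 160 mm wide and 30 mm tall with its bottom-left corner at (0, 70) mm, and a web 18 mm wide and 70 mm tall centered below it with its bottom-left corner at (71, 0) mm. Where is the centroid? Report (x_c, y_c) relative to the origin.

x_c = 80.00 mm, y_c = 74.60 mm

web: A = 18 × 70 = 1260.00, centroid at (80.00, 35.00).
flange: A = 160 × 30 = 4800.00, centroid at (80.00, 85.00).
ΣA = 6060.00 mm²
ΣAx_c = (1260.00)(80.00) + (4800.00)(80.00) = 484800.00 mm³
ΣAy_c = (1260.00)(35.00) + (4800.00)(85.00) = 452100.00 mm³
x_c = 484800.00 / 6060.00 = 80.00 mm
y_c = 452100.00 / 6060.00 = 74.60 mm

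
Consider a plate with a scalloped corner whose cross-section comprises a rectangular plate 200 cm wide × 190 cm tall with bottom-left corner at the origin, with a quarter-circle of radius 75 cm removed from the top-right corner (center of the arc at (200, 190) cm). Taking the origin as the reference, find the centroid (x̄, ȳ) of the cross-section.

x̄ = 91.03 cm, ȳ = 86.69 cm

plate: A = 200 × 190 = 38000.00, centroid at (100.00, 95.00).
removed quarter-circle: A = −¼π·75² = -4417.86, centroid at (168.17, 158.17).
ΣA = 33582.14 cm², ΣAx̄ = 3057052.07 cm³, ΣAȳ = 2911230.71 cm³.
x̄ = 3057052.07/33582.14 = 91.03 cm; ȳ = 2911230.71/33582.14 = 86.69 cm.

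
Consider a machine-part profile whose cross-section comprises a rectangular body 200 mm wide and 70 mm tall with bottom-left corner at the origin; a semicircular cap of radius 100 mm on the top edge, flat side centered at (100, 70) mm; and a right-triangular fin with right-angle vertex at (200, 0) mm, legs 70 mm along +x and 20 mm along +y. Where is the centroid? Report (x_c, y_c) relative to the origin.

Part | A | x̄ᵢ | ȳᵢ | A·x̄ᵢ | A·ȳᵢ
rectangular body | 14000.00 | 100.00 | 35.00 | 1400000.00 | 490000.00
semicircular top | 15707.96 | 100.00 | 112.44 | 1570796.33 | 1766224.10
triangular fin | 700.00 | 223.33 | 6.67 | 156333.33 | 4666.67
Σ | 30407.96 |  |  | 3127129.66 | 2260890.76
x_c = 3127129.66 / 30407.96 = 102.84 mm
y_c = 2260890.76 / 30407.96 = 74.35 mm

x_c = 102.84 mm, y_c = 74.35 mm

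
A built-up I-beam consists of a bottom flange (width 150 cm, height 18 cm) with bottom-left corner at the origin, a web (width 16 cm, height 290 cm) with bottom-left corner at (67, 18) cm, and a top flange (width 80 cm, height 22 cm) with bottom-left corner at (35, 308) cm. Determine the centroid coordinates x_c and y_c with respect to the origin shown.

x_c = 75.00 cm, y_c = 147.48 cm

Part | A | x̄ᵢ | ȳᵢ | A·x̄ᵢ | A·ȳᵢ
bottom flange | 2700.00 | 75.00 | 9.00 | 202500.00 | 24300.00
web | 4640.00 | 75.00 | 163.00 | 348000.00 | 756320.00
top flange | 1760.00 | 75.00 | 319.00 | 132000.00 | 561440.00
Σ | 9100.00 |  |  | 682500.00 | 1342060.00
x_c = 682500.00 / 9100.00 = 75.00 cm
y_c = 1342060.00 / 9100.00 = 147.48 cm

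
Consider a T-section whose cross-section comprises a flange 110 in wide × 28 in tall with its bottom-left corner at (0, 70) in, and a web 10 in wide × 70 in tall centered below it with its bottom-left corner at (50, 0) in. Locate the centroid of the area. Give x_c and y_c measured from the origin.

x_c = 55.00 in, y_c = 74.93 in

web: A = 10 × 70 = 700.00, centroid at (55.00, 35.00).
flange: A = 110 × 28 = 3080.00, centroid at (55.00, 84.00).
ΣA = 3780.00 in², ΣAx_c = 207900.00 in³, ΣAy_c = 283220.00 in³.
x_c = 207900.00/3780.00 = 55.00 in; y_c = 283220.00/3780.00 = 74.93 in.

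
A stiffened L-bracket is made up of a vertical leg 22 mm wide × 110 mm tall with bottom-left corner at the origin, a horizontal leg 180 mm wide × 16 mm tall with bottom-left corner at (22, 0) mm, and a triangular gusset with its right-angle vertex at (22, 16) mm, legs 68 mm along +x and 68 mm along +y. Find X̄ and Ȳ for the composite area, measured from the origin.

Part | A | x̄ᵢ | ȳᵢ | A·x̄ᵢ | A·ȳᵢ
vertical leg | 2420.00 | 11.00 | 55.00 | 26620.00 | 133100.00
horizontal leg | 2880.00 | 112.00 | 8.00 | 322560.00 | 23040.00
gusset | 2312.00 | 44.67 | 38.67 | 103269.33 | 89397.33
Σ | 7612.00 |  |  | 452449.33 | 245537.33
X̄ = 452449.33 / 7612.00 = 59.44 mm
Ȳ = 245537.33 / 7612.00 = 32.26 mm

X̄ = 59.44 mm, Ȳ = 32.26 mm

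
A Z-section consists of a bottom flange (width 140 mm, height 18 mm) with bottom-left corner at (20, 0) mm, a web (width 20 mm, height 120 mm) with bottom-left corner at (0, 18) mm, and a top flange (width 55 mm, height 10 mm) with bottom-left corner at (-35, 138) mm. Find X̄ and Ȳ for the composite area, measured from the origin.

bottom flange: A = 140 × 18 = 2520.00, centroid at (90.00, 9.00).
web: A = 20 × 120 = 2400.00, centroid at (10.00, 78.00).
top flange: A = 55 × 10 = 550.00, centroid at (-7.50, 143.00).
ΣA = 5470.00 mm², ΣAX̄ = 246675.00 mm³, ΣAȲ = 288530.00 mm³.
X̄ = 246675.00/5470.00 = 45.10 mm; Ȳ = 288530.00/5470.00 = 52.75 mm.

X̄ = 45.10 mm, Ȳ = 52.75 mm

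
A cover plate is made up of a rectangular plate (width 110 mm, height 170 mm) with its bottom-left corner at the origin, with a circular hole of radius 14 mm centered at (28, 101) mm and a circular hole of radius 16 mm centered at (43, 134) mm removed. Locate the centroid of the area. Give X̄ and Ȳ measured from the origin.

X̄ = 56.52 mm, Ȳ = 82.15 mm

plate: A = 110 × 170 = 18700.00, centroid at (55.00, 85.00).
hole 1: A = −π·14² = -615.75, centroid at (28.00, 101.00).
hole 2: A = −π·16² = -804.25, centroid at (43.00, 134.00).
ΣA = 17280.00 mm²
ΣAX̄ = (18700.00)(55.00) + (-615.75)(28.00) + (-804.25)(43.00) = 976676.29 mm³
ΣAȲ = (18700.00)(85.00) + (-615.75)(101.00) + (-804.25)(134.00) = 1419539.84 mm³
X̄ = 976676.29 / 17280.00 = 56.52 mm
Ȳ = 1419539.84 / 17280.00 = 82.15 mm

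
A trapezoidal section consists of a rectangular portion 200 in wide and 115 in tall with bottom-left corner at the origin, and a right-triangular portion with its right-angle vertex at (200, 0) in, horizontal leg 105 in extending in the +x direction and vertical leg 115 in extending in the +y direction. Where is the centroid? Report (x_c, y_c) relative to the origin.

Part | A | x̄ᵢ | ȳᵢ | A·x̄ᵢ | A·ȳᵢ
rectangular portion | 23000.00 | 100.00 | 57.50 | 2300000.00 | 1322500.00
triangular portion | 6037.50 | 235.00 | 38.33 | 1418812.50 | 231437.50
Σ | 29037.50 |  |  | 3718812.50 | 1553937.50
x_c = 3718812.50 / 29037.50 = 128.07 in
y_c = 1553937.50 / 29037.50 = 53.51 in

x_c = 128.07 in, y_c = 53.51 in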